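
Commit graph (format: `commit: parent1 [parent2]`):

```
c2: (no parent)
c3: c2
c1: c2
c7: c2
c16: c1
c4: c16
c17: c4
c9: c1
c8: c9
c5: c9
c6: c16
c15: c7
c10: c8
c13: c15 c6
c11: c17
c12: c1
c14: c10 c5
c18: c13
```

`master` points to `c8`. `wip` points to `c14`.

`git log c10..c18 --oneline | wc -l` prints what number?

6

Reachable from c18: {c1, c13, c15, c16, c18, c2, c6, c7}.
Reachable from c10: {c1, c10, c2, c8, c9}.
In c18's history but not c10's: {c13, c15, c16, c18, c6, c7} — 6 commits.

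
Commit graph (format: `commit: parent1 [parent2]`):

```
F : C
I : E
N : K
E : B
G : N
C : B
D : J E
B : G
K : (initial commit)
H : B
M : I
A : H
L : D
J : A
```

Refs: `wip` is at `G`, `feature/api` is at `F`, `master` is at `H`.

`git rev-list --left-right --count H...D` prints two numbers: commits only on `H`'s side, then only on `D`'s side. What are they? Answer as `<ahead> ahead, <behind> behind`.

Reachable from H: {B, G, H, K, N}.
Reachable from D: {A, B, D, E, G, H, J, K, N}.
Only in H's history (ahead): {} — 0.
Only in D's history (behind): {A, D, E, J} — 4.

0 ahead, 4 behind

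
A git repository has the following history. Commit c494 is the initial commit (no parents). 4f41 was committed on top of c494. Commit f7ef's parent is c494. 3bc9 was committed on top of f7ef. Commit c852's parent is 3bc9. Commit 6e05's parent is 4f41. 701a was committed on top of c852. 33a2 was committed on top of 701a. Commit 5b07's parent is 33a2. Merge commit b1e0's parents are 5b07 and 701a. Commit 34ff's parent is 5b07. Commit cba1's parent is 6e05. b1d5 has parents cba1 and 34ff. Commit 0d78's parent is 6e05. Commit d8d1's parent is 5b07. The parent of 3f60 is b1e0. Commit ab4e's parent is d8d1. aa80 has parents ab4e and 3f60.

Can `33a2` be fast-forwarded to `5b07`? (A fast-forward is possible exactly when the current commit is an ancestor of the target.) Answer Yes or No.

Yes

A fast-forward from 33a2 to 5b07 is possible iff 33a2 is an ancestor of 5b07.
Ancestors of 5b07: {33a2, 3bc9, 5b07, 701a, c494, c852, f7ef}.
33a2 is among them, so fast-forward is possible.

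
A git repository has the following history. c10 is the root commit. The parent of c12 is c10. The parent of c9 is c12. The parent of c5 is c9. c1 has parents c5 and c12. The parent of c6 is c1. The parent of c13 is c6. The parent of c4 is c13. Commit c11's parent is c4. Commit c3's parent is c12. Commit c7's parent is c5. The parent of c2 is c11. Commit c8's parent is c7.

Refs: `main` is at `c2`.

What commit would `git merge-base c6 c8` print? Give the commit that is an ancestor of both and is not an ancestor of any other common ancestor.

c5

Ancestors of c6: {c1, c10, c12, c5, c6, c9}.
Ancestors of c8: {c10, c12, c5, c7, c8, c9}.
Common ancestors: {c10, c12, c5, c9}.
Among these, c5 is not an ancestor of any other common ancestor — it is the merge base.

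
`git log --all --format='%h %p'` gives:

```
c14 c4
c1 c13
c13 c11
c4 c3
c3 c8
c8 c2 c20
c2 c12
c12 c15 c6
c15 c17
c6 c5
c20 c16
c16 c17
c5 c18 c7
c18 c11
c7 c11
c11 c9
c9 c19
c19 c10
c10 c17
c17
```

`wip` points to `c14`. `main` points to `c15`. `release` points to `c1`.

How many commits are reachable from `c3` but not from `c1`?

11

Reachable from c3: {c10, c11, c12, c15, c16, c17, c18, c19, c2, c20, c3, c5, c6, c7, c8, c9}.
Reachable from c1: {c1, c10, c11, c13, c17, c19, c9}.
In c3's history but not c1's: {c12, c15, c16, c18, c2, c20, c3, c5, c6, c7, c8} — 11 commits.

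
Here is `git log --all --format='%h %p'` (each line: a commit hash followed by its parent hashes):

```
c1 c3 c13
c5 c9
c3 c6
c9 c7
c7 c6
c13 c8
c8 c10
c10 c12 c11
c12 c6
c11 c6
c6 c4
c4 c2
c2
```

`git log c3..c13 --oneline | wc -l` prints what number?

Reachable from c13: {c10, c11, c12, c13, c2, c4, c6, c8}.
Reachable from c3: {c2, c3, c4, c6}.
In c13's history but not c3's: {c10, c11, c12, c13, c8} — 5 commits.

5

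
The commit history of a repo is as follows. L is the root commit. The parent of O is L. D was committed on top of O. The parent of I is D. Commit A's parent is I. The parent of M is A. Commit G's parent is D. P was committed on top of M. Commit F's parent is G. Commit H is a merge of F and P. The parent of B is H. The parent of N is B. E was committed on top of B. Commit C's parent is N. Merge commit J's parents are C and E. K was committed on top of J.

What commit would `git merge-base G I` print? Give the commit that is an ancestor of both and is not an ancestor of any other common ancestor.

D

Ancestors of G: {D, G, L, O}.
Ancestors of I: {D, I, L, O}.
Common ancestors: {D, L, O}.
Among these, D is not an ancestor of any other common ancestor — it is the merge base.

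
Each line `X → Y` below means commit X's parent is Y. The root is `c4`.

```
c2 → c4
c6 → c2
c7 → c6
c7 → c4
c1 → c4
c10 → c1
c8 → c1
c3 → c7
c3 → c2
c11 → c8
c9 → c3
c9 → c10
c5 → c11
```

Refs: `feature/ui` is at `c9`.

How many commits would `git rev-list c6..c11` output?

Reachable from c11: {c1, c11, c4, c8}.
Reachable from c6: {c2, c4, c6}.
In c11's history but not c6's: {c1, c11, c8} — 3 commits.

3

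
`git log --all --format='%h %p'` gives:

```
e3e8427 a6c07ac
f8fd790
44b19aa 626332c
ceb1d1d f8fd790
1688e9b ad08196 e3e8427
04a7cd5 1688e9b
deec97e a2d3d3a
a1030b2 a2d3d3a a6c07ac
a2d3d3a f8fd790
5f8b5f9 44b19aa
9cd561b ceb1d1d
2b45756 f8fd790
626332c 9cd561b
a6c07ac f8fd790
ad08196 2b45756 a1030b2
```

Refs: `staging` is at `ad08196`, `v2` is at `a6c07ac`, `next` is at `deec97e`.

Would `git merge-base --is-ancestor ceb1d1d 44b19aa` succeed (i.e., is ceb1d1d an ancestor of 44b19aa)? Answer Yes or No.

Yes

Ancestors of 44b19aa (commits reachable by following parents): {44b19aa, 626332c, 9cd561b, ceb1d1d, f8fd790}.
ceb1d1d is in that set, so it is an ancestor of 44b19aa.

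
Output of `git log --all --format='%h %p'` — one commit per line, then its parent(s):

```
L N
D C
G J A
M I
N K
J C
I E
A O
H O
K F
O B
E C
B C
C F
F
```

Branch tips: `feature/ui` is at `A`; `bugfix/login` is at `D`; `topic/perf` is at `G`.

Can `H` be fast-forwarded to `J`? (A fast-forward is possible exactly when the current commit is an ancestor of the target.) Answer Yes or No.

No

A fast-forward from H to J is possible iff H is an ancestor of J.
Ancestors of J: {C, F, J}.
H is not among them, so fast-forward is not possible.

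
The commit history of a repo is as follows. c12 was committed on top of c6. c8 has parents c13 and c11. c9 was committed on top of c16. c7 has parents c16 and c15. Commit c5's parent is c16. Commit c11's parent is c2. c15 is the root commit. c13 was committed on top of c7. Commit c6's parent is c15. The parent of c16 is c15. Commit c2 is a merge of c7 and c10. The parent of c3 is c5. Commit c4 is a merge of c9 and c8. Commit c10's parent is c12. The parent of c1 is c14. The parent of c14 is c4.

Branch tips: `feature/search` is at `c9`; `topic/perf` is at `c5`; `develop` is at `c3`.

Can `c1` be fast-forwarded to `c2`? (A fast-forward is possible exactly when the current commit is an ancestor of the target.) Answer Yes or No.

No

A fast-forward from c1 to c2 is possible iff c1 is an ancestor of c2.
Ancestors of c2: {c10, c12, c15, c16, c2, c6, c7}.
c1 is not among them, so fast-forward is not possible.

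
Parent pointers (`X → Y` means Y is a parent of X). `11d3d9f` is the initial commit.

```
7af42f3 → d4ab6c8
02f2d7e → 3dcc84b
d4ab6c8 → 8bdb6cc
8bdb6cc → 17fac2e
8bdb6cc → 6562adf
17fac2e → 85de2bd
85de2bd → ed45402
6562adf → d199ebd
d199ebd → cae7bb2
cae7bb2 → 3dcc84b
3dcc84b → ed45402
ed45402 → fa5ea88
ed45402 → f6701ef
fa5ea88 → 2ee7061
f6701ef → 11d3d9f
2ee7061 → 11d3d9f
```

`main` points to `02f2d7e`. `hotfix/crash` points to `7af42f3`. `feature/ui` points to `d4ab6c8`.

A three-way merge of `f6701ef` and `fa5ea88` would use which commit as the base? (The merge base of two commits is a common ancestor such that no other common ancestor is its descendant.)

11d3d9f

Ancestors of f6701ef: {11d3d9f, f6701ef}.
Ancestors of fa5ea88: {11d3d9f, 2ee7061, fa5ea88}.
Common ancestors: {11d3d9f}.
The only common ancestor is 11d3d9f, so it is the merge base.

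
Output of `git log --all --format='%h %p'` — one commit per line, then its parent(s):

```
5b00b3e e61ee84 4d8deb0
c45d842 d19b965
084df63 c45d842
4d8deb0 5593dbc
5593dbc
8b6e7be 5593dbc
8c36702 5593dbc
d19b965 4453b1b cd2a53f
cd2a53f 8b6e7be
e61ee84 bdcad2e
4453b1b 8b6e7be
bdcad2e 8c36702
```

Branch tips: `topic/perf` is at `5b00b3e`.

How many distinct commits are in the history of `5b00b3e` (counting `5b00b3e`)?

6

Walking parent pointers from 5b00b3e: reachable set = {4d8deb0, 5593dbc, 5b00b3e, 8c36702, bdcad2e, e61ee84}.
That is 6 commits.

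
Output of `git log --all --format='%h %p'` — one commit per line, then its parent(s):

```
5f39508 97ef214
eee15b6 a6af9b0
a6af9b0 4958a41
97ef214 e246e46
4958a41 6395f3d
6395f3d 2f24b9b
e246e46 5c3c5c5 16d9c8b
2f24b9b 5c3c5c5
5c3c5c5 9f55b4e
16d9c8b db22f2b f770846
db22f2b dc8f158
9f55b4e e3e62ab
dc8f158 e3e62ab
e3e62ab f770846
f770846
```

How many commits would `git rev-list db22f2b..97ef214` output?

Reachable from 97ef214: {16d9c8b, 5c3c5c5, 97ef214, 9f55b4e, db22f2b, dc8f158, e246e46, e3e62ab, f770846}.
Reachable from db22f2b: {db22f2b, dc8f158, e3e62ab, f770846}.
In 97ef214's history but not db22f2b's: {16d9c8b, 5c3c5c5, 97ef214, 9f55b4e, e246e46} — 5 commits.

5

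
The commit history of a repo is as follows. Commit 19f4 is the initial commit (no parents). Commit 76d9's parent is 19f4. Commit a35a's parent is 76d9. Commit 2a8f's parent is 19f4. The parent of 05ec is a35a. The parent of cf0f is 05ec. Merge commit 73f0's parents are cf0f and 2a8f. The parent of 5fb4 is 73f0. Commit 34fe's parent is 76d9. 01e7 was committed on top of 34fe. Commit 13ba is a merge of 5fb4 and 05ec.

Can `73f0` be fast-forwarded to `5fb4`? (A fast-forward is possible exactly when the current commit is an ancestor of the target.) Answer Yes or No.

Yes

A fast-forward from 73f0 to 5fb4 is possible iff 73f0 is an ancestor of 5fb4.
Ancestors of 5fb4: {05ec, 19f4, 2a8f, 5fb4, 73f0, 76d9, a35a, cf0f}.
73f0 is among them, so fast-forward is possible.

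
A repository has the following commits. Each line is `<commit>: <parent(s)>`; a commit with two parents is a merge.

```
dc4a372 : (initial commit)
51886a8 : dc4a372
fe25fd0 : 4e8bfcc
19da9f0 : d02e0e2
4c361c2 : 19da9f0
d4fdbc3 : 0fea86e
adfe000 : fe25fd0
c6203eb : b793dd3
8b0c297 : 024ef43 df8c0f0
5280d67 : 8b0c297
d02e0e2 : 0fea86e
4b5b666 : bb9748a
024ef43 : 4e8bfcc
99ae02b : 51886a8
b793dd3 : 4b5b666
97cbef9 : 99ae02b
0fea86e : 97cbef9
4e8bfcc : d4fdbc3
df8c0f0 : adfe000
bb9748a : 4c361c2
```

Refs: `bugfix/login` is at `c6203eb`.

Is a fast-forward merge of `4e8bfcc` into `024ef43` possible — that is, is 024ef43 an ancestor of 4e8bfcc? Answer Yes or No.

No

A fast-forward from 024ef43 to 4e8bfcc is possible iff 024ef43 is an ancestor of 4e8bfcc.
Ancestors of 4e8bfcc: {0fea86e, 4e8bfcc, 51886a8, 97cbef9, 99ae02b, d4fdbc3, dc4a372}.
024ef43 is not among them, so fast-forward is not possible.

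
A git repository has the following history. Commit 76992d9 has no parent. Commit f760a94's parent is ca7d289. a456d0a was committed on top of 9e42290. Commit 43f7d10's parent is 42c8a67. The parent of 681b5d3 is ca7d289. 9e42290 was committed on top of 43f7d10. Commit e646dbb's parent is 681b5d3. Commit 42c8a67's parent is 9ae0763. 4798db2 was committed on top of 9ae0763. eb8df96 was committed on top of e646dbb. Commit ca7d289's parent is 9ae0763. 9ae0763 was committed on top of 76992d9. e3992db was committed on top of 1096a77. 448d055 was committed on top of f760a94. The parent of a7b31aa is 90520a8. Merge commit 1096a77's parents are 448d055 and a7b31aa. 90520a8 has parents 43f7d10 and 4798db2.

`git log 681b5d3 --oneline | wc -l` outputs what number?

4

Walking parent pointers from 681b5d3: reachable set = {681b5d3, 76992d9, 9ae0763, ca7d289}.
That is 4 commits.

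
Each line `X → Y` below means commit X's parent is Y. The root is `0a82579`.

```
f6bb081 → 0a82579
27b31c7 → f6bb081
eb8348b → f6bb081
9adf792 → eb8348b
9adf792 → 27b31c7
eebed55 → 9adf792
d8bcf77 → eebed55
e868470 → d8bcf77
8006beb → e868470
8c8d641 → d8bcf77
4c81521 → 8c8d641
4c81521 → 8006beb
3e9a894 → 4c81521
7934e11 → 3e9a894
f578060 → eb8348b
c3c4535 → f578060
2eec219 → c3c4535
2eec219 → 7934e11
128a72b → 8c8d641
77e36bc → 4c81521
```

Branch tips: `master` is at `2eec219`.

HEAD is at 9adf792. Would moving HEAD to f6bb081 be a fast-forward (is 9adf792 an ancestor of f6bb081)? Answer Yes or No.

No

A fast-forward from 9adf792 to f6bb081 is possible iff 9adf792 is an ancestor of f6bb081.
Ancestors of f6bb081: {0a82579, f6bb081}.
9adf792 is not among them, so fast-forward is not possible.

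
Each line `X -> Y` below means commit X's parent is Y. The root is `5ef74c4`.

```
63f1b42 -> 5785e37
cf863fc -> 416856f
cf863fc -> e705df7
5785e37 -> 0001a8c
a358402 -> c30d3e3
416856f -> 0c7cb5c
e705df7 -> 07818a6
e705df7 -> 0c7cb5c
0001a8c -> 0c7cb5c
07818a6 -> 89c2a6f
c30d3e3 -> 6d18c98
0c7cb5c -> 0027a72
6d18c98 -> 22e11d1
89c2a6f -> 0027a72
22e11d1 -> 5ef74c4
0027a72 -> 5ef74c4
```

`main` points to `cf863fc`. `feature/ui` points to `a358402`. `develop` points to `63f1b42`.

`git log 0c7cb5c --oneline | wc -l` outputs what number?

Walking parent pointers from 0c7cb5c: reachable set = {0027a72, 0c7cb5c, 5ef74c4}.
That is 3 commits.

3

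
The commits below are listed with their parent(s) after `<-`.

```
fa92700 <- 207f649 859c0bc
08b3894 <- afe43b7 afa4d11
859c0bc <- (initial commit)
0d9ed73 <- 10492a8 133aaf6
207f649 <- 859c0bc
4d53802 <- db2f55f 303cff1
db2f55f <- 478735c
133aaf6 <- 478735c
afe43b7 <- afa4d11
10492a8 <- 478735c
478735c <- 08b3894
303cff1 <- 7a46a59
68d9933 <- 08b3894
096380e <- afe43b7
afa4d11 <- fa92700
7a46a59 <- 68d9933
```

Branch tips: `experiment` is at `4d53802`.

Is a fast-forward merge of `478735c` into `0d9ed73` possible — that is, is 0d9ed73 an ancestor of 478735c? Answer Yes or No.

A fast-forward from 0d9ed73 to 478735c is possible iff 0d9ed73 is an ancestor of 478735c.
Ancestors of 478735c: {08b3894, 207f649, 478735c, 859c0bc, afa4d11, afe43b7, fa92700}.
0d9ed73 is not among them, so fast-forward is not possible.

No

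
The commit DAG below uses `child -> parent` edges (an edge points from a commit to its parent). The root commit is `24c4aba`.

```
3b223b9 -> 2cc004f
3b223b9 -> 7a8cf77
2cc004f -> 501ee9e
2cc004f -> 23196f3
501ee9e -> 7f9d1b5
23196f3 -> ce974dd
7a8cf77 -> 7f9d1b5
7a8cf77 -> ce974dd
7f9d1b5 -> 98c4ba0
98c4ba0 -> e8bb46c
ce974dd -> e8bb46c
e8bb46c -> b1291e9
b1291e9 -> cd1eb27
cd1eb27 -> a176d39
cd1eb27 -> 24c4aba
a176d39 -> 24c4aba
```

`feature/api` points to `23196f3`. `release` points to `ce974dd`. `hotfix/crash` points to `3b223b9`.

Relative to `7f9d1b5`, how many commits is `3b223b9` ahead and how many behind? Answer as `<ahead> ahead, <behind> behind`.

6 ahead, 0 behind

Reachable from 3b223b9: {23196f3, 24c4aba, 2cc004f, 3b223b9, 501ee9e, 7a8cf77, 7f9d1b5, 98c4ba0, a176d39, b1291e9, cd1eb27, ce974dd, e8bb46c}.
Reachable from 7f9d1b5: {24c4aba, 7f9d1b5, 98c4ba0, a176d39, b1291e9, cd1eb27, e8bb46c}.
Only in 3b223b9's history (ahead): {23196f3, 2cc004f, 3b223b9, 501ee9e, 7a8cf77, ce974dd} — 6.
Only in 7f9d1b5's history (behind): {} — 0.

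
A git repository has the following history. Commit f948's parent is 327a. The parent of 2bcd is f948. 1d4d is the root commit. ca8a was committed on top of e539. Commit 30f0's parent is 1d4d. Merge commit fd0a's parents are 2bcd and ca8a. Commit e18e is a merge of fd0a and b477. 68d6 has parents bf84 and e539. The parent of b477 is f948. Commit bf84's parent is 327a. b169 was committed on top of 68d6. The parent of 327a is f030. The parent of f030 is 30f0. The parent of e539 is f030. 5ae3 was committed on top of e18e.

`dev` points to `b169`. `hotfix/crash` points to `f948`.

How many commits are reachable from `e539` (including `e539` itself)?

4

Walking parent pointers from e539: reachable set = {1d4d, 30f0, e539, f030}.
That is 4 commits.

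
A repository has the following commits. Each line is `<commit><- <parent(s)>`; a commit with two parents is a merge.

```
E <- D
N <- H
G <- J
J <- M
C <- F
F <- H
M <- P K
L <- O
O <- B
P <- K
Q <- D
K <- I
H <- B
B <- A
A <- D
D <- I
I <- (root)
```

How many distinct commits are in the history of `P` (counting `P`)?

3

Walking parent pointers from P: reachable set = {I, K, P}.
That is 3 commits.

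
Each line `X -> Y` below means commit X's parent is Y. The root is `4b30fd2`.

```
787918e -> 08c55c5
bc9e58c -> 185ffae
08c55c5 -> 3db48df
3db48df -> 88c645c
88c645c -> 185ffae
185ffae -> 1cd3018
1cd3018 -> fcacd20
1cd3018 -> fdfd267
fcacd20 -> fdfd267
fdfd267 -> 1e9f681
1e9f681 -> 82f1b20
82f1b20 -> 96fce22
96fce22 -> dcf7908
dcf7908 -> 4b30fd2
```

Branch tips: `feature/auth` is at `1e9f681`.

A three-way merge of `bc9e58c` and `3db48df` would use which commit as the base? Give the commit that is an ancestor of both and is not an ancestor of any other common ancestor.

Ancestors of bc9e58c: {185ffae, 1cd3018, 1e9f681, 4b30fd2, 82f1b20, 96fce22, bc9e58c, dcf7908, fcacd20, fdfd267}.
Ancestors of 3db48df: {185ffae, 1cd3018, 1e9f681, 3db48df, 4b30fd2, 82f1b20, 88c645c, 96fce22, dcf7908, fcacd20, fdfd267}.
Common ancestors: {185ffae, 1cd3018, 1e9f681, 4b30fd2, 82f1b20, 96fce22, dcf7908, fcacd20, fdfd267}.
Among these, 185ffae is not an ancestor of any other common ancestor — it is the merge base.

185ffae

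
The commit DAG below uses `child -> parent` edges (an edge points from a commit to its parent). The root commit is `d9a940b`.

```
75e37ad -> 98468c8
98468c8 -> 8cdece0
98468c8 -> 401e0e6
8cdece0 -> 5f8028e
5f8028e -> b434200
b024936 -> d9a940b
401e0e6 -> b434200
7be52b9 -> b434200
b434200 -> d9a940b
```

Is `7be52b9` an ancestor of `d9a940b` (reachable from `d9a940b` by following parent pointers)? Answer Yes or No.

Ancestors of d9a940b: {d9a940b}.
7be52b9 is not in that set, so it is not an ancestor of d9a940b.

No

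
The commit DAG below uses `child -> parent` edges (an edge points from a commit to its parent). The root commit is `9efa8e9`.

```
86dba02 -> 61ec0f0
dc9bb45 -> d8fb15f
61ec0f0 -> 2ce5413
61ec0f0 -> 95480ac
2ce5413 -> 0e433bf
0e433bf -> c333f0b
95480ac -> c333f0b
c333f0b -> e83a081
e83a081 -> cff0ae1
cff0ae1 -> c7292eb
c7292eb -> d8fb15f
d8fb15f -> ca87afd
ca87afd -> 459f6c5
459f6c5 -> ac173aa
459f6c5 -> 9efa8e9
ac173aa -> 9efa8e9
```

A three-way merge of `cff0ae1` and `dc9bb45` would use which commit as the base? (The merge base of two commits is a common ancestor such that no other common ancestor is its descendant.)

Ancestors of cff0ae1: {459f6c5, 9efa8e9, ac173aa, c7292eb, ca87afd, cff0ae1, d8fb15f}.
Ancestors of dc9bb45: {459f6c5, 9efa8e9, ac173aa, ca87afd, d8fb15f, dc9bb45}.
Common ancestors: {459f6c5, 9efa8e9, ac173aa, ca87afd, d8fb15f}.
Among these, d8fb15f is not an ancestor of any other common ancestor — it is the merge base.

d8fb15f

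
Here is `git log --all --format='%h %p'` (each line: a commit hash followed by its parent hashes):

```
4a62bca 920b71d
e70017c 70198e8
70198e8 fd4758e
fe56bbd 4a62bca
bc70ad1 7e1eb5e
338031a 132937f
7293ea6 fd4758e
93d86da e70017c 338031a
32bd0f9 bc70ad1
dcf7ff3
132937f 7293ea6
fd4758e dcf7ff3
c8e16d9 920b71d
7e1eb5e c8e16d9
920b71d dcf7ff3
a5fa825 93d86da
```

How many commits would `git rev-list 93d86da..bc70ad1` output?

4

Reachable from bc70ad1: {7e1eb5e, 920b71d, bc70ad1, c8e16d9, dcf7ff3}.
Reachable from 93d86da: {132937f, 338031a, 70198e8, 7293ea6, 93d86da, dcf7ff3, e70017c, fd4758e}.
In bc70ad1's history but not 93d86da's: {7e1eb5e, 920b71d, bc70ad1, c8e16d9} — 4 commits.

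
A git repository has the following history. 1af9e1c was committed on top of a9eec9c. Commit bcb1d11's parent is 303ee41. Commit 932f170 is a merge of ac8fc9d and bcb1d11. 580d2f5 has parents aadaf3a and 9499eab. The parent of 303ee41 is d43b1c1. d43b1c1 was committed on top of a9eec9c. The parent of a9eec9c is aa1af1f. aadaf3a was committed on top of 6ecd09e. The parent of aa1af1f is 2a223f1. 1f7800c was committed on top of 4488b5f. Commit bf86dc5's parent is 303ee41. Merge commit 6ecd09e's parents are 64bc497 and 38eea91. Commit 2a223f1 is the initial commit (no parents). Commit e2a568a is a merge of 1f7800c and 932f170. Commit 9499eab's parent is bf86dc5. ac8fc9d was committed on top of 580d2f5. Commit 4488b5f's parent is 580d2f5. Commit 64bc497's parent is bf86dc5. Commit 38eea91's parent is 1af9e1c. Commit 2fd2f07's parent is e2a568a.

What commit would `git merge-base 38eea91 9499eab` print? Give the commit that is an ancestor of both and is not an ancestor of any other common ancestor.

a9eec9c

Ancestors of 38eea91: {1af9e1c, 2a223f1, 38eea91, a9eec9c, aa1af1f}.
Ancestors of 9499eab: {2a223f1, 303ee41, 9499eab, a9eec9c, aa1af1f, bf86dc5, d43b1c1}.
Common ancestors: {2a223f1, a9eec9c, aa1af1f}.
Among these, a9eec9c is not an ancestor of any other common ancestor — it is the merge base.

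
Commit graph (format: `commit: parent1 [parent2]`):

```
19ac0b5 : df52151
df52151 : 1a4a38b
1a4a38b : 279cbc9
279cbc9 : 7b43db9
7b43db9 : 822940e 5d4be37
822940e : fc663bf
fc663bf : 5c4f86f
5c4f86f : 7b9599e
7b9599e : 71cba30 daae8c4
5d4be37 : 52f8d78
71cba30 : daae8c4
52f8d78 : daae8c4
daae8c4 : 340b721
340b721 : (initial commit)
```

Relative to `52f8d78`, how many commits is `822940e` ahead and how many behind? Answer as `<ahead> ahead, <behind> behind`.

5 ahead, 1 behind

Reachable from 822940e: {340b721, 5c4f86f, 71cba30, 7b9599e, 822940e, daae8c4, fc663bf}.
Reachable from 52f8d78: {340b721, 52f8d78, daae8c4}.
Only in 822940e's history (ahead): {5c4f86f, 71cba30, 7b9599e, 822940e, fc663bf} — 5.
Only in 52f8d78's history (behind): {52f8d78} — 1.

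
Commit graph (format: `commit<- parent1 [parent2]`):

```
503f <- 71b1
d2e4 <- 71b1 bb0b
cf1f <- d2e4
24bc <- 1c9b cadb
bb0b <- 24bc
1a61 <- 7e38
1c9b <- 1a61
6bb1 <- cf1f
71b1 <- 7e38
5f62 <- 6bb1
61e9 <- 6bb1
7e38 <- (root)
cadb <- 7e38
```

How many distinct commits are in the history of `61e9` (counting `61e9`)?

Walking parent pointers from 61e9: reachable set = {1a61, 1c9b, 24bc, 61e9, 6bb1, 71b1, 7e38, bb0b, cadb, cf1f, d2e4}.
That is 11 commits.

11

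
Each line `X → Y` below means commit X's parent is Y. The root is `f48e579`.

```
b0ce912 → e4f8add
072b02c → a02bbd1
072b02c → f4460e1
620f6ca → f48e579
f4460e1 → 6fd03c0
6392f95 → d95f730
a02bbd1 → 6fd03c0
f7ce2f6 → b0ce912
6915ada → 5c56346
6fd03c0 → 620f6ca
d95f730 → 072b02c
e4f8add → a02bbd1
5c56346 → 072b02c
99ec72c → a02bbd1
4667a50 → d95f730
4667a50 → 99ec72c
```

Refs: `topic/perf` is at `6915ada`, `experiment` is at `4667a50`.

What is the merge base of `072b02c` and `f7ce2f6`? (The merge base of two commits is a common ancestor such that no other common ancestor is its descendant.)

Ancestors of 072b02c: {072b02c, 620f6ca, 6fd03c0, a02bbd1, f4460e1, f48e579}.
Ancestors of f7ce2f6: {620f6ca, 6fd03c0, a02bbd1, b0ce912, e4f8add, f48e579, f7ce2f6}.
Common ancestors: {620f6ca, 6fd03c0, a02bbd1, f48e579}.
Among these, a02bbd1 is not an ancestor of any other common ancestor — it is the merge base.

a02bbd1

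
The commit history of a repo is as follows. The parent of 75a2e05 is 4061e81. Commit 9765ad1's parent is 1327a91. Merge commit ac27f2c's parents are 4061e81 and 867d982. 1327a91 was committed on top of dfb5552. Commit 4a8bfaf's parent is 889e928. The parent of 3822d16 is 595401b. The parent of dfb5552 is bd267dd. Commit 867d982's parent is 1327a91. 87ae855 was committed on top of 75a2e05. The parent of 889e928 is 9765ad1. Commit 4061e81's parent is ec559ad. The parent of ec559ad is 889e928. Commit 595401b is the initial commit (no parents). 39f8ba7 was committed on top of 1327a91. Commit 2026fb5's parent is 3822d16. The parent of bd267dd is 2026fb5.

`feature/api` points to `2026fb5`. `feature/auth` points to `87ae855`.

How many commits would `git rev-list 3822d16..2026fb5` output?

1

Reachable from 2026fb5: {2026fb5, 3822d16, 595401b}.
Reachable from 3822d16: {3822d16, 595401b}.
In 2026fb5's history but not 3822d16's: {2026fb5} — 1 commit.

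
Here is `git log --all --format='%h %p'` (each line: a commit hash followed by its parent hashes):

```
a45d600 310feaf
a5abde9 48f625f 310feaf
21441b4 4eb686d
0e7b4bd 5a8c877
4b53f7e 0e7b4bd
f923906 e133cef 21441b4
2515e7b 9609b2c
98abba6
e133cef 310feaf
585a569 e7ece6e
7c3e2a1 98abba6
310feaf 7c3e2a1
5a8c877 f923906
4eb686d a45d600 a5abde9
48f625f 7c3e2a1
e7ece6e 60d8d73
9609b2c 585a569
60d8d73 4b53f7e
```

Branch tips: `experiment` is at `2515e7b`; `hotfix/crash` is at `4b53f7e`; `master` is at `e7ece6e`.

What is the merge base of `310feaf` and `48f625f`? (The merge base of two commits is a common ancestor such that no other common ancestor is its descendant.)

7c3e2a1

Ancestors of 310feaf: {310feaf, 7c3e2a1, 98abba6}.
Ancestors of 48f625f: {48f625f, 7c3e2a1, 98abba6}.
Common ancestors: {7c3e2a1, 98abba6}.
Among these, 7c3e2a1 is not an ancestor of any other common ancestor — it is the merge base.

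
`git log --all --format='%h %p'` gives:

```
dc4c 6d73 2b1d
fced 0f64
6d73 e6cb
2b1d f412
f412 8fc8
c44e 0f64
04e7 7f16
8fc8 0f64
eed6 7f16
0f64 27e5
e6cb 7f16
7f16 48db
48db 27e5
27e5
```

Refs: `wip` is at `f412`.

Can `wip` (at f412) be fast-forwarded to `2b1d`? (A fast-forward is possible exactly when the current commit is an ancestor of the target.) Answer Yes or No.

A fast-forward from f412 to 2b1d is possible iff f412 is an ancestor of 2b1d.
Ancestors of 2b1d: {0f64, 27e5, 2b1d, 8fc8, f412}.
f412 is among them, so fast-forward is possible.

Yes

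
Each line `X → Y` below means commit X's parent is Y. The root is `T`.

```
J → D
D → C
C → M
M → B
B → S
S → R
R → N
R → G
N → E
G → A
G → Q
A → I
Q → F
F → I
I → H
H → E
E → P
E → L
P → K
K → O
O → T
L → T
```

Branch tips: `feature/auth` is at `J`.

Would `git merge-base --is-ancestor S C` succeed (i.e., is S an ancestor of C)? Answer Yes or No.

Ancestors of C (commits reachable by following parents): {A, B, C, E, F, G, H, I, K, L, M, N, O, P, Q, R, S, T}.
S is in that set, so it is an ancestor of C.

Yes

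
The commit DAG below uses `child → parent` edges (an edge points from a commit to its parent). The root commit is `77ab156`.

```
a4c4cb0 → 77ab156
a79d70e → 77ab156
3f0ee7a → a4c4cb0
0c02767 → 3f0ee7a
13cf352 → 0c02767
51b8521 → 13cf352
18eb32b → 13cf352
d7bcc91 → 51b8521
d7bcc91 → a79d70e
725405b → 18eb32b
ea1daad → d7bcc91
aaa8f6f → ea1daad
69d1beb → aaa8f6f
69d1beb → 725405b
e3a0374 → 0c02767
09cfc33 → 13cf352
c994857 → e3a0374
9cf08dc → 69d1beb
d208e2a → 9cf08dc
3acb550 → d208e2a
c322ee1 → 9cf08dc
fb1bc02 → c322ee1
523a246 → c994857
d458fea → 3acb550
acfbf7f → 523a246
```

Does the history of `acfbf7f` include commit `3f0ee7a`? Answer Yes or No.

Yes

Ancestors of acfbf7f (commits reachable by following parents): {0c02767, 3f0ee7a, 523a246, 77ab156, a4c4cb0, acfbf7f, c994857, e3a0374}.
3f0ee7a is in that set, so it is an ancestor of acfbf7f.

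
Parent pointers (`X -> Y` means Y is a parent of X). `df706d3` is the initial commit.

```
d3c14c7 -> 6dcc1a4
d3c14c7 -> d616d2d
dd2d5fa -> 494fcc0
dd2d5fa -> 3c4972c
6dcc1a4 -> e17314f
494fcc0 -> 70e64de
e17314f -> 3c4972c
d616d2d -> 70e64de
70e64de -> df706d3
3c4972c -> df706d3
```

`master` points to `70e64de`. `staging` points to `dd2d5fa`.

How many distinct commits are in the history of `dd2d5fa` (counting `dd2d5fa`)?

5

Walking parent pointers from dd2d5fa: reachable set = {3c4972c, 494fcc0, 70e64de, dd2d5fa, df706d3}.
That is 5 commits.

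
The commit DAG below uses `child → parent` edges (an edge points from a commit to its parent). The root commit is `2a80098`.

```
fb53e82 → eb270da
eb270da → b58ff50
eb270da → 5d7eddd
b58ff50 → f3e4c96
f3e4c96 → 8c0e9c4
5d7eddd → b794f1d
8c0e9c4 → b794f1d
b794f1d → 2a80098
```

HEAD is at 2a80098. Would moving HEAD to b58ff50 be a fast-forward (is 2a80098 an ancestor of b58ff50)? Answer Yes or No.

Yes

A fast-forward from 2a80098 to b58ff50 is possible iff 2a80098 is an ancestor of b58ff50.
Ancestors of b58ff50: {2a80098, 8c0e9c4, b58ff50, b794f1d, f3e4c96}.
2a80098 is among them, so fast-forward is possible.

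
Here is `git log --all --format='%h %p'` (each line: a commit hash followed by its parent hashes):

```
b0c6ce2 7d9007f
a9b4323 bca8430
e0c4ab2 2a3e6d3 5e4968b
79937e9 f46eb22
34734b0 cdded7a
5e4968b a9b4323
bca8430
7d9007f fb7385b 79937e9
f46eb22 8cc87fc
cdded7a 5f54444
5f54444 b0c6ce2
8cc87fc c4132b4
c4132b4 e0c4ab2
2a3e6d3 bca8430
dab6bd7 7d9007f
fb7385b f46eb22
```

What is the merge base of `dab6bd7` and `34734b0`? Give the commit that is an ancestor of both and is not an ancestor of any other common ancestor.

Ancestors of dab6bd7: {2a3e6d3, 5e4968b, 79937e9, 7d9007f, 8cc87fc, a9b4323, bca8430, c4132b4, dab6bd7, e0c4ab2, f46eb22, fb7385b}.
Ancestors of 34734b0: {2a3e6d3, 34734b0, 5e4968b, 5f54444, 79937e9, 7d9007f, 8cc87fc, a9b4323, b0c6ce2, bca8430, c4132b4, cdded7a, e0c4ab2, f46eb22, fb7385b}.
Common ancestors: {2a3e6d3, 5e4968b, 79937e9, 7d9007f, 8cc87fc, a9b4323, bca8430, c4132b4, e0c4ab2, f46eb22, fb7385b}.
Among these, 7d9007f is not an ancestor of any other common ancestor — it is the merge base.

7d9007f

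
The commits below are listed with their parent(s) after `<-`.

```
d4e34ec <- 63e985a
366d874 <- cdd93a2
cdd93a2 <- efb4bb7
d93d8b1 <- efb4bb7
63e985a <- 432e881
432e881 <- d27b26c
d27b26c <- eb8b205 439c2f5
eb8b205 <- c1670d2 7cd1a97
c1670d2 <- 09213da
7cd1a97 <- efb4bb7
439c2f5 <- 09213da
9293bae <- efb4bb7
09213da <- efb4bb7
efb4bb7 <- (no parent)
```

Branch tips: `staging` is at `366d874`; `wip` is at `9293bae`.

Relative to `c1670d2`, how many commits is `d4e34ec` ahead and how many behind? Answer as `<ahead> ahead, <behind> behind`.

7 ahead, 0 behind

Reachable from d4e34ec: {09213da, 432e881, 439c2f5, 63e985a, 7cd1a97, c1670d2, d27b26c, d4e34ec, eb8b205, efb4bb7}.
Reachable from c1670d2: {09213da, c1670d2, efb4bb7}.
Only in d4e34ec's history (ahead): {432e881, 439c2f5, 63e985a, 7cd1a97, d27b26c, d4e34ec, eb8b205} — 7.
Only in c1670d2's history (behind): {} — 0.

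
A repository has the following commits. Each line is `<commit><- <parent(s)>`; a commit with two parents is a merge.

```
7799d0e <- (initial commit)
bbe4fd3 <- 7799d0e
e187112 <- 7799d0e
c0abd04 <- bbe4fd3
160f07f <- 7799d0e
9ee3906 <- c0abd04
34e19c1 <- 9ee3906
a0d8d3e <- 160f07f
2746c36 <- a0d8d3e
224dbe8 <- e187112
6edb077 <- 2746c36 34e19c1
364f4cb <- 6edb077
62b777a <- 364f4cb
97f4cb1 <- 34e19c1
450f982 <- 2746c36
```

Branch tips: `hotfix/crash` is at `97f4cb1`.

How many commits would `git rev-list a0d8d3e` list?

Walking parent pointers from a0d8d3e: reachable set = {160f07f, 7799d0e, a0d8d3e}.
That is 3 commits.

3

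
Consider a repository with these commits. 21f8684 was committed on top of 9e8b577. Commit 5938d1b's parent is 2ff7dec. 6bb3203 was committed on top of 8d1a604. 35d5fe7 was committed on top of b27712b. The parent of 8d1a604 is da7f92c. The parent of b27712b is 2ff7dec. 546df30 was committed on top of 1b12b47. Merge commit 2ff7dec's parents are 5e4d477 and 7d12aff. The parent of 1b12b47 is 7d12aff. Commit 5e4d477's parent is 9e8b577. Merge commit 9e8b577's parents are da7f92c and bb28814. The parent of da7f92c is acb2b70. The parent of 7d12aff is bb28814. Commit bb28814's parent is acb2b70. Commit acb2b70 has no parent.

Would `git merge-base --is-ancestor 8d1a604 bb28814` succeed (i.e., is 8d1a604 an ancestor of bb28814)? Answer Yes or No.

No

Ancestors of bb28814: {acb2b70, bb28814}.
8d1a604 is not in that set, so it is not an ancestor of bb28814.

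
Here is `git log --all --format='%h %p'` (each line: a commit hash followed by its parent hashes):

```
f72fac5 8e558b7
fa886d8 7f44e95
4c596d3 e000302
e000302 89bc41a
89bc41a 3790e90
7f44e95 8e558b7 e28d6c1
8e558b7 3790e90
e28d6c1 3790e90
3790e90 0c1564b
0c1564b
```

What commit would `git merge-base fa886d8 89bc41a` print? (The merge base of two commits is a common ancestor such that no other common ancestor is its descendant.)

3790e90

Ancestors of fa886d8: {0c1564b, 3790e90, 7f44e95, 8e558b7, e28d6c1, fa886d8}.
Ancestors of 89bc41a: {0c1564b, 3790e90, 89bc41a}.
Common ancestors: {0c1564b, 3790e90}.
Among these, 3790e90 is not an ancestor of any other common ancestor — it is the merge base.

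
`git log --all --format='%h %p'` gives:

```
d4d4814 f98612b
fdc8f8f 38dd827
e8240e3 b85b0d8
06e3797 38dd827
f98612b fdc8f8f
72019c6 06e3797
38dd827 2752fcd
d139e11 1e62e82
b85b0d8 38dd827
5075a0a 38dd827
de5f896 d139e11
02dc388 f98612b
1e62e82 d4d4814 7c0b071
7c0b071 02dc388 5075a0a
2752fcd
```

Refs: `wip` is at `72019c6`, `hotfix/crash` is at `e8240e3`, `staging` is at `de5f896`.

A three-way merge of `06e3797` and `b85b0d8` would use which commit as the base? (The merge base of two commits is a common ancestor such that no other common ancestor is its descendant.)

38dd827

Ancestors of 06e3797: {06e3797, 2752fcd, 38dd827}.
Ancestors of b85b0d8: {2752fcd, 38dd827, b85b0d8}.
Common ancestors: {2752fcd, 38dd827}.
Among these, 38dd827 is not an ancestor of any other common ancestor — it is the merge base.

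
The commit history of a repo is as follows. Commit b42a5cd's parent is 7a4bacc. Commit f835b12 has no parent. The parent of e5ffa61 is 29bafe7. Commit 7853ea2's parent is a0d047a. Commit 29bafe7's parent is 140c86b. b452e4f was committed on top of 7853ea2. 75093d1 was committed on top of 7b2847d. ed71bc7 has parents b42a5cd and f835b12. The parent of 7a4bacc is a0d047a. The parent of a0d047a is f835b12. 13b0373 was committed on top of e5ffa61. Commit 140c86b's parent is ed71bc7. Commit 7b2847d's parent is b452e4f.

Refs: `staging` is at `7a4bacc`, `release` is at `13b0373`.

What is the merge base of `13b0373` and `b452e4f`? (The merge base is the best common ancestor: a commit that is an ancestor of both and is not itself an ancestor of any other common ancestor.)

Ancestors of 13b0373: {13b0373, 140c86b, 29bafe7, 7a4bacc, a0d047a, b42a5cd, e5ffa61, ed71bc7, f835b12}.
Ancestors of b452e4f: {7853ea2, a0d047a, b452e4f, f835b12}.
Common ancestors: {a0d047a, f835b12}.
Among these, a0d047a is not an ancestor of any other common ancestor — it is the merge base.

a0d047a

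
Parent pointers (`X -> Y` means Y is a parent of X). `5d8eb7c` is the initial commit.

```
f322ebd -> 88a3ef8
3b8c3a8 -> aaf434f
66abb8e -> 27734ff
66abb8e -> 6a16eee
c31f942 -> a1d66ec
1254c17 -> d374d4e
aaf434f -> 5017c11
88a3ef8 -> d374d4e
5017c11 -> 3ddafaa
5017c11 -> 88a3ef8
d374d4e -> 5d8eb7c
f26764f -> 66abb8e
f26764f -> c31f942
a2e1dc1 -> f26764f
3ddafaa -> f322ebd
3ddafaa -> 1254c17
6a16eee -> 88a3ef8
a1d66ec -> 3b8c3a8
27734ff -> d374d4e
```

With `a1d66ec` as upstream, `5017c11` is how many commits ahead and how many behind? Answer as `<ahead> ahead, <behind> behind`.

Reachable from 5017c11: {1254c17, 3ddafaa, 5017c11, 5d8eb7c, 88a3ef8, d374d4e, f322ebd}.
Reachable from a1d66ec: {1254c17, 3b8c3a8, 3ddafaa, 5017c11, 5d8eb7c, 88a3ef8, a1d66ec, aaf434f, d374d4e, f322ebd}.
Only in 5017c11's history (ahead): {} — 0.
Only in a1d66ec's history (behind): {3b8c3a8, a1d66ec, aaf434f} — 3.

0 ahead, 3 behind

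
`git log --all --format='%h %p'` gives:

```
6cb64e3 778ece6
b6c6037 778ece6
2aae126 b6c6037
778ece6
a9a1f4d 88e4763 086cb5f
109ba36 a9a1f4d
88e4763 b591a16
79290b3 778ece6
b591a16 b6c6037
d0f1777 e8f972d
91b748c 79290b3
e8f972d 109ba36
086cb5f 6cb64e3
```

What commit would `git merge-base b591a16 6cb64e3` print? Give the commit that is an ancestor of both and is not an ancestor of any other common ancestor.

Ancestors of b591a16: {778ece6, b591a16, b6c6037}.
Ancestors of 6cb64e3: {6cb64e3, 778ece6}.
Common ancestors: {778ece6}.
The only common ancestor is 778ece6, so it is the merge base.

778ece6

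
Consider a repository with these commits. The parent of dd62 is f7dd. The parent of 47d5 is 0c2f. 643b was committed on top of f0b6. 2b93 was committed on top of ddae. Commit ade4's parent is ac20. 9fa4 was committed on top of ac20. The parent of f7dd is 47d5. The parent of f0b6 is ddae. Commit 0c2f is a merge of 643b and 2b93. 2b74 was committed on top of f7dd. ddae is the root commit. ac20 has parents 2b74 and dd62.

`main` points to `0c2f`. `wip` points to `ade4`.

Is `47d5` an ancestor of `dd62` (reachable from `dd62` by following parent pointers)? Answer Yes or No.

Ancestors of dd62 (commits reachable by following parents): {0c2f, 2b93, 47d5, 643b, dd62, ddae, f0b6, f7dd}.
47d5 is in that set, so it is an ancestor of dd62.

Yes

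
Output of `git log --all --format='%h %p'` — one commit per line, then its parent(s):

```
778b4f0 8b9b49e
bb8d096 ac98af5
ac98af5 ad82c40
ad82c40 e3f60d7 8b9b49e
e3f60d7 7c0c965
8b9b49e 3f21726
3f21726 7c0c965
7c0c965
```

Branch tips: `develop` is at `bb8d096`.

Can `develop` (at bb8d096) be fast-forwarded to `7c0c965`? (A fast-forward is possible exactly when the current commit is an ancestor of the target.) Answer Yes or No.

A fast-forward from bb8d096 to 7c0c965 is possible iff bb8d096 is an ancestor of 7c0c965.
Ancestors of 7c0c965: {7c0c965}.
bb8d096 is not among them, so fast-forward is not possible.

No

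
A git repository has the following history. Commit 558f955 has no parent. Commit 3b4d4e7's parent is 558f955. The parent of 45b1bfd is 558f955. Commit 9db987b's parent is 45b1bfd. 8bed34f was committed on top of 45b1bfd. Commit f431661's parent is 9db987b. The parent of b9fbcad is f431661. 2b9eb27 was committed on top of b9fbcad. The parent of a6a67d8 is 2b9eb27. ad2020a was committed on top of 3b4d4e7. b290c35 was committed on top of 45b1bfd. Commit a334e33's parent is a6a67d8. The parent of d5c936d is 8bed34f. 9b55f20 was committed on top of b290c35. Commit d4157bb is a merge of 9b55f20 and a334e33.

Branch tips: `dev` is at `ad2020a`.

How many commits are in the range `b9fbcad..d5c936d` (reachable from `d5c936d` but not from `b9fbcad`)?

Reachable from d5c936d: {45b1bfd, 558f955, 8bed34f, d5c936d}.
Reachable from b9fbcad: {45b1bfd, 558f955, 9db987b, b9fbcad, f431661}.
In d5c936d's history but not b9fbcad's: {8bed34f, d5c936d} — 2 commits.

2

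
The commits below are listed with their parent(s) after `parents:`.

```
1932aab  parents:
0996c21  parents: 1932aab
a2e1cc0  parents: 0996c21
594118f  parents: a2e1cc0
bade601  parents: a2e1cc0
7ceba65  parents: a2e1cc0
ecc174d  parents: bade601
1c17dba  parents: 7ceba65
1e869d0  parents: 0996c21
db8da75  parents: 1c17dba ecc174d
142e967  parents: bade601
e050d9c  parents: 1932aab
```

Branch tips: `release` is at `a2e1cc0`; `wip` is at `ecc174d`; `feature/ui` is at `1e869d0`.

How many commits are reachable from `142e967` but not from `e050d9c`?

Reachable from 142e967: {0996c21, 142e967, 1932aab, a2e1cc0, bade601}.
Reachable from e050d9c: {1932aab, e050d9c}.
In 142e967's history but not e050d9c's: {0996c21, 142e967, a2e1cc0, bade601} — 4 commits.

4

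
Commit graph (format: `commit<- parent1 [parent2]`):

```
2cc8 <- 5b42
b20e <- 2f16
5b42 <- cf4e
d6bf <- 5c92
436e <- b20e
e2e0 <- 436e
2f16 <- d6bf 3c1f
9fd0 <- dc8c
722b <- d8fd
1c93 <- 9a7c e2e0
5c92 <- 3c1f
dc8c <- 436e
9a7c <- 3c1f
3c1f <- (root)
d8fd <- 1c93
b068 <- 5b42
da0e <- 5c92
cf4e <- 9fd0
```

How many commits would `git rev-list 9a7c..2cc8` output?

Reachable from 2cc8: {2cc8, 2f16, 3c1f, 436e, 5b42, 5c92, 9fd0, b20e, cf4e, d6bf, dc8c}.
Reachable from 9a7c: {3c1f, 9a7c}.
In 2cc8's history but not 9a7c's: {2cc8, 2f16, 436e, 5b42, 5c92, 9fd0, b20e, cf4e, d6bf, dc8c} — 10 commits.

10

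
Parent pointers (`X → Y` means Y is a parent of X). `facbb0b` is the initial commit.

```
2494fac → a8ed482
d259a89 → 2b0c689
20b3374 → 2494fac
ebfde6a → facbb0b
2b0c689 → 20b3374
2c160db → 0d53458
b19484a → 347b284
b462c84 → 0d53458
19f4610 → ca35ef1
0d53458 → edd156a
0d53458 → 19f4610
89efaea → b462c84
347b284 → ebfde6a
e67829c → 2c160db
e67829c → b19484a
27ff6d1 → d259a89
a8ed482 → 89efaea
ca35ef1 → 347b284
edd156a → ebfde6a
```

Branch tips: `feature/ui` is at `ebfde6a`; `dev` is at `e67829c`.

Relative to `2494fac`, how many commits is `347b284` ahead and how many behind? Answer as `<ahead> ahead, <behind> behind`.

0 ahead, 8 behind

Reachable from 347b284: {347b284, ebfde6a, facbb0b}.
Reachable from 2494fac: {0d53458, 19f4610, 2494fac, 347b284, 89efaea, a8ed482, b462c84, ca35ef1, ebfde6a, edd156a, facbb0b}.
Only in 347b284's history (ahead): {} — 0.
Only in 2494fac's history (behind): {0d53458, 19f4610, 2494fac, 89efaea, a8ed482, b462c84, ca35ef1, edd156a} — 8.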